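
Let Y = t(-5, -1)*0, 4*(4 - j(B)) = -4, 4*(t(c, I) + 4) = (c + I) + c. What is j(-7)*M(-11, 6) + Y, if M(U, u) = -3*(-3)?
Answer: 45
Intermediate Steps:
t(c, I) = -4 + c/2 + I/4 (t(c, I) = -4 + ((c + I) + c)/4 = -4 + ((I + c) + c)/4 = -4 + (I + 2*c)/4 = -4 + (c/2 + I/4) = -4 + c/2 + I/4)
j(B) = 5 (j(B) = 4 - 1/4*(-4) = 4 + 1 = 5)
Y = 0 (Y = (-4 + (1/2)*(-5) + (1/4)*(-1))*0 = (-4 - 5/2 - 1/4)*0 = -27/4*0 = 0)
M(U, u) = 9
j(-7)*M(-11, 6) + Y = 5*9 + 0 = 45 + 0 = 45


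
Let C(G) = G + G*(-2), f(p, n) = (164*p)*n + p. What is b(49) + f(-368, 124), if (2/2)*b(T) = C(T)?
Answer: -7484065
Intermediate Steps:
f(p, n) = p + 164*n*p (f(p, n) = 164*n*p + p = p + 164*n*p)
C(G) = -G (C(G) = G - 2*G = -G)
b(T) = -T
b(49) + f(-368, 124) = -1*49 - 368*(1 + 164*124) = -49 - 368*(1 + 20336) = -49 - 368*20337 = -49 - 7484016 = -7484065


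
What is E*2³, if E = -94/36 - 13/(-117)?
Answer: -20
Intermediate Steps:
E = -5/2 (E = -94*1/36 - 13*(-1/117) = -47/18 + ⅑ = -5/2 ≈ -2.5000)
E*2³ = -5/2*2³ = -5/2*8 = -20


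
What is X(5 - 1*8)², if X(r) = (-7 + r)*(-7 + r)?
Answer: 10000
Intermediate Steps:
X(r) = (-7 + r)²
X(5 - 1*8)² = ((-7 + (5 - 1*8))²)² = ((-7 + (5 - 8))²)² = ((-7 - 3)²)² = ((-10)²)² = 100² = 10000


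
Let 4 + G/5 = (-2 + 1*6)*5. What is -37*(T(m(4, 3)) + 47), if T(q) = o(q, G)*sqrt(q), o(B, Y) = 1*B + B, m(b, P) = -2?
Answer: -1739 + 148*I*sqrt(2) ≈ -1739.0 + 209.3*I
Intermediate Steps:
G = 80 (G = -20 + 5*((-2 + 1*6)*5) = -20 + 5*((-2 + 6)*5) = -20 + 5*(4*5) = -20 + 5*20 = -20 + 100 = 80)
o(B, Y) = 2*B (o(B, Y) = B + B = 2*B)
T(q) = 2*q**(3/2) (T(q) = (2*q)*sqrt(q) = 2*q**(3/2))
-37*(T(m(4, 3)) + 47) = -37*(2*(-2)**(3/2) + 47) = -37*(2*(-2*I*sqrt(2)) + 47) = -37*(-4*I*sqrt(2) + 47) = -37*(47 - 4*I*sqrt(2)) = -1739 + 148*I*sqrt(2)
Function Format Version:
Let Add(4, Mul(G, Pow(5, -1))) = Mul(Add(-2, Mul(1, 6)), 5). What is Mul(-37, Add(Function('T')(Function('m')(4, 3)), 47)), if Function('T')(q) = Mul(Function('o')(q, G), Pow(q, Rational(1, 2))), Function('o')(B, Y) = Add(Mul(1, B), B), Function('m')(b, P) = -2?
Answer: Add(-1739, Mul(148, I, Pow(2, Rational(1, 2)))) ≈ Add(-1739.0, Mul(209.30, I))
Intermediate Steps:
G = 80 (G = Add(-20, Mul(5, Mul(Add(-2, Mul(1, 6)), 5))) = Add(-20, Mul(5, Mul(Add(-2, 6), 5))) = Add(-20, Mul(5, Mul(4, 5))) = Add(-20, Mul(5, 20)) = Add(-20, 100) = 80)
Function('o')(B, Y) = Mul(2, B) (Function('o')(B, Y) = Add(B, B) = Mul(2, B))
Function('T')(q) = Mul(2, Pow(q, Rational(3, 2))) (Function('T')(q) = Mul(Mul(2, q), Pow(q, Rational(1, 2))) = Mul(2, Pow(q, Rational(3, 2))))
Mul(-37, Add(Function('T')(Function('m')(4, 3)), 47)) = Mul(-37, Add(Mul(2, Pow(-2, Rational(3, 2))), 47)) = Mul(-37, Add(Mul(2, Mul(-2, I, Pow(2, Rational(1, 2)))), 47)) = Mul(-37, Add(Mul(-4, I, Pow(2, Rational(1, 2))), 47)) = Mul(-37, Add(47, Mul(-4, I, Pow(2, Rational(1, 2))))) = Add(-1739, Mul(148, I, Pow(2, Rational(1, 2))))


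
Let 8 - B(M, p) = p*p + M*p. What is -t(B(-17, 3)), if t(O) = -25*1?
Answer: 25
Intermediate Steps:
B(M, p) = 8 - p² - M*p (B(M, p) = 8 - (p*p + M*p) = 8 - (p² + M*p) = 8 + (-p² - M*p) = 8 - p² - M*p)
t(O) = -25
-t(B(-17, 3)) = -1*(-25) = 25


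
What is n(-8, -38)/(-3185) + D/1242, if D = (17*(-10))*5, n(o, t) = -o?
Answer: -1358593/1977885 ≈ -0.68689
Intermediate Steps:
D = -850 (D = -170*5 = -850)
n(-8, -38)/(-3185) + D/1242 = -1*(-8)/(-3185) - 850/1242 = 8*(-1/3185) - 850*1/1242 = -8/3185 - 425/621 = -1358593/1977885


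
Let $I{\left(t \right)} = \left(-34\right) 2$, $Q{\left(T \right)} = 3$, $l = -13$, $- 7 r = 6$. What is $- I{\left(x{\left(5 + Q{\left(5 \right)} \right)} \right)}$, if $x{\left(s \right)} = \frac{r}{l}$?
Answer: $68$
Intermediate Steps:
$r = - \frac{6}{7}$ ($r = \left(- \frac{1}{7}\right) 6 = - \frac{6}{7} \approx -0.85714$)
$x{\left(s \right)} = \frac{6}{91}$ ($x{\left(s \right)} = - \frac{6}{7 \left(-13\right)} = \left(- \frac{6}{7}\right) \left(- \frac{1}{13}\right) = \frac{6}{91}$)
$I{\left(t \right)} = -68$
$- I{\left(x{\left(5 + Q{\left(5 \right)} \right)} \right)} = \left(-1\right) \left(-68\right) = 68$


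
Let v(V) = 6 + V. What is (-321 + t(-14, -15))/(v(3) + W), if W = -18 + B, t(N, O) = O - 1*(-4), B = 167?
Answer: -166/79 ≈ -2.1013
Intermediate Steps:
t(N, O) = 4 + O (t(N, O) = O + 4 = 4 + O)
W = 149 (W = -18 + 167 = 149)
(-321 + t(-14, -15))/(v(3) + W) = (-321 + (4 - 15))/((6 + 3) + 149) = (-321 - 11)/(9 + 149) = -332/158 = -332*1/158 = -166/79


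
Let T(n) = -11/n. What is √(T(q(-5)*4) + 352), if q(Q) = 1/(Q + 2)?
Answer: √1441/2 ≈ 18.980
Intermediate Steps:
q(Q) = 1/(2 + Q)
√(T(q(-5)*4) + 352) = √(-11/(4/(2 - 5)) + 352) = √(-11/(4/(-3)) + 352) = √(-11/((-⅓*4)) + 352) = √(-11/(-4/3) + 352) = √(-11*(-¾) + 352) = √(33/4 + 352) = √(1441/4) = √1441/2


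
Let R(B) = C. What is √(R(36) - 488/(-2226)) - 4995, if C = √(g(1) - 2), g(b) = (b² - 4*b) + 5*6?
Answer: -4995 + √6465417/1113 ≈ -4992.7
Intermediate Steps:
g(b) = 30 + b² - 4*b (g(b) = (b² - 4*b) + 30 = 30 + b² - 4*b)
C = 5 (C = √((30 + 1² - 4*1) - 2) = √((30 + 1 - 4) - 2) = √(27 - 2) = √25 = 5)
R(B) = 5
√(R(36) - 488/(-2226)) - 4995 = √(5 - 488/(-2226)) - 4995 = √(5 - 488*(-1/2226)) - 4995 = √(5 + 244/1113) - 4995 = √(5809/1113) - 4995 = √6465417/1113 - 4995 = -4995 + √6465417/1113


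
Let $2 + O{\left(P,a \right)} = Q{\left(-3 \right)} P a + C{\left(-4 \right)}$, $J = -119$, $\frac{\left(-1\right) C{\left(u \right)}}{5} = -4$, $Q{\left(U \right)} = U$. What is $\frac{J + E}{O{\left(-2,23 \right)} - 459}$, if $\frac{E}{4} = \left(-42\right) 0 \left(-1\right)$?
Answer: $\frac{119}{303} \approx 0.39274$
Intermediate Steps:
$C{\left(u \right)} = 20$ ($C{\left(u \right)} = \left(-5\right) \left(-4\right) = 20$)
$O{\left(P,a \right)} = 18 - 3 P a$ ($O{\left(P,a \right)} = -2 + \left(- 3 P a + 20\right) = -2 - \left(-20 + 3 P a\right) = 18 - 3 P a$)
$E = 0$ ($E = 4 \left(-42\right) 0 \left(-1\right) = 4 \cdot 0 \left(-1\right) = 4 \cdot 0 = 0$)
$\frac{J + E}{O{\left(-2,23 \right)} - 459} = \frac{-119 + 0}{\left(18 - \left(-6\right) 23\right) - 459} = - \frac{119}{\left(18 + 138\right) - 459} = - \frac{119}{156 - 459} = - \frac{119}{-303} = \left(-119\right) \left(- \frac{1}{303}\right) = \frac{119}{303}$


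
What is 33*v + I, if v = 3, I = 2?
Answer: 101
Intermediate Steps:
33*v + I = 33*3 + 2 = 99 + 2 = 101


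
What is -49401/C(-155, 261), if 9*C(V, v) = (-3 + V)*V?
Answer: -444609/24490 ≈ -18.155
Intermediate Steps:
C(V, v) = V*(-3 + V)/9 (C(V, v) = ((-3 + V)*V)/9 = (V*(-3 + V))/9 = V*(-3 + V)/9)
-49401/C(-155, 261) = -49401*(-9/(155*(-3 - 155))) = -49401/((⅑)*(-155)*(-158)) = -49401/24490/9 = -49401*9/24490 = -444609/24490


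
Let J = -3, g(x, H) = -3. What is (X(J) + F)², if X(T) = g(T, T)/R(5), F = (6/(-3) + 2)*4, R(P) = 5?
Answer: 9/25 ≈ 0.36000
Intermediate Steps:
F = 0 (F = (6*(-⅓) + 2)*4 = (-2 + 2)*4 = 0*4 = 0)
X(T) = -⅗ (X(T) = -3/5 = -3*⅕ = -⅗)
(X(J) + F)² = (-⅗ + 0)² = (-⅗)² = 9/25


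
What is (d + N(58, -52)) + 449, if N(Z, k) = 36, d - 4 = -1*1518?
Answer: -1029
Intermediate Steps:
d = -1514 (d = 4 - 1*1518 = 4 - 1518 = -1514)
(d + N(58, -52)) + 449 = (-1514 + 36) + 449 = -1478 + 449 = -1029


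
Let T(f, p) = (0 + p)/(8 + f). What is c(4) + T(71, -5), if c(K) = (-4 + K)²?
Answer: -5/79 ≈ -0.063291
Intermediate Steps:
T(f, p) = p/(8 + f)
c(4) + T(71, -5) = (-4 + 4)² - 5/(8 + 71) = 0² - 5/79 = 0 - 5*1/79 = 0 - 5/79 = -5/79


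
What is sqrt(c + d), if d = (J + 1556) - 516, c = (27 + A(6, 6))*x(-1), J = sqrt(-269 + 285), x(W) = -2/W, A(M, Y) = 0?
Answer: 3*sqrt(122) ≈ 33.136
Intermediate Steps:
J = 4 (J = sqrt(16) = 4)
c = 54 (c = (27 + 0)*(-2/(-1)) = 27*(-2*(-1)) = 27*2 = 54)
d = 1044 (d = (4 + 1556) - 516 = 1560 - 516 = 1044)
sqrt(c + d) = sqrt(54 + 1044) = sqrt(1098) = 3*sqrt(122)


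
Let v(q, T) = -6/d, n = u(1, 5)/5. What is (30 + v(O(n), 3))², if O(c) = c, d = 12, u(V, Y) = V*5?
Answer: 3481/4 ≈ 870.25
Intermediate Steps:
u(V, Y) = 5*V
n = 1 (n = (5*1)/5 = 5*(⅕) = 1)
v(q, T) = -½ (v(q, T) = -6/12 = -6*1/12 = -½)
(30 + v(O(n), 3))² = (30 - ½)² = (59/2)² = 3481/4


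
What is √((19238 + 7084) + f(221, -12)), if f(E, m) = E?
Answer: √26543 ≈ 162.92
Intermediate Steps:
√((19238 + 7084) + f(221, -12)) = √((19238 + 7084) + 221) = √(26322 + 221) = √26543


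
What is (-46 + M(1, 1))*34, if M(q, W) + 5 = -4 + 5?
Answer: -1700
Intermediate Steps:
M(q, W) = -4 (M(q, W) = -5 + (-4 + 5) = -5 + 1 = -4)
(-46 + M(1, 1))*34 = (-46 - 4)*34 = -50*34 = -1700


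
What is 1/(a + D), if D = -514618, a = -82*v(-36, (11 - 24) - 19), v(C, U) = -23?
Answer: -1/512732 ≈ -1.9503e-6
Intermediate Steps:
a = 1886 (a = -82*(-23) = 1886)
1/(a + D) = 1/(1886 - 514618) = 1/(-512732) = -1/512732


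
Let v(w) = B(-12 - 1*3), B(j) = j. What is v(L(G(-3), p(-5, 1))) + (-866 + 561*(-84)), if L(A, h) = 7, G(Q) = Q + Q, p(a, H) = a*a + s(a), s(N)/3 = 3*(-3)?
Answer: -48005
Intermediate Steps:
s(N) = -27 (s(N) = 3*(3*(-3)) = 3*(-9) = -27)
p(a, H) = -27 + a**2 (p(a, H) = a*a - 27 = a**2 - 27 = -27 + a**2)
G(Q) = 2*Q
v(w) = -15 (v(w) = -12 - 1*3 = -12 - 3 = -15)
v(L(G(-3), p(-5, 1))) + (-866 + 561*(-84)) = -15 + (-866 + 561*(-84)) = -15 + (-866 - 47124) = -15 - 47990 = -48005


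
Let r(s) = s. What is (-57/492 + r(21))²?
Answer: 11730625/26896 ≈ 436.15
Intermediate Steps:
(-57/492 + r(21))² = (-57/492 + 21)² = (-57*1/492 + 21)² = (-19/164 + 21)² = (3425/164)² = 11730625/26896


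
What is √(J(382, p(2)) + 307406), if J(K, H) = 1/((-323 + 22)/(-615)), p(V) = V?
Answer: √27851476121/301 ≈ 554.44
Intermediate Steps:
J(K, H) = 615/301 (J(K, H) = 1/(-301*(-1/615)) = 1/(301/615) = 615/301)
√(J(382, p(2)) + 307406) = √(615/301 + 307406) = √(92529821/301) = √27851476121/301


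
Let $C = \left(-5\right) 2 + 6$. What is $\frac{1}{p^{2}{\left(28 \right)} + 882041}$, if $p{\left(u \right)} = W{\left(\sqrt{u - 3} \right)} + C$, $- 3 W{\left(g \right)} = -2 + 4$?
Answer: $\frac{9}{7938565} \approx 1.1337 \cdot 10^{-6}$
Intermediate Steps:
$W{\left(g \right)} = - \frac{2}{3}$ ($W{\left(g \right)} = - \frac{-2 + 4}{3} = \left(- \frac{1}{3}\right) 2 = - \frac{2}{3}$)
$C = -4$ ($C = -10 + 6 = -4$)
$p{\left(u \right)} = - \frac{14}{3}$ ($p{\left(u \right)} = - \frac{2}{3} - 4 = - \frac{14}{3}$)
$\frac{1}{p^{2}{\left(28 \right)} + 882041} = \frac{1}{\left(- \frac{14}{3}\right)^{2} + 882041} = \frac{1}{\frac{196}{9} + 882041} = \frac{1}{\frac{7938565}{9}} = \frac{9}{7938565}$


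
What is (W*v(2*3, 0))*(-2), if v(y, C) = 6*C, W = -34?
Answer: 0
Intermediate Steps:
(W*v(2*3, 0))*(-2) = -204*0*(-2) = -34*0*(-2) = 0*(-2) = 0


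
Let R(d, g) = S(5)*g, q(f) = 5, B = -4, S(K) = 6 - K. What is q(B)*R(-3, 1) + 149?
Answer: 154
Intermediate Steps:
R(d, g) = g (R(d, g) = (6 - 1*5)*g = (6 - 5)*g = 1*g = g)
q(B)*R(-3, 1) + 149 = 5*1 + 149 = 5 + 149 = 154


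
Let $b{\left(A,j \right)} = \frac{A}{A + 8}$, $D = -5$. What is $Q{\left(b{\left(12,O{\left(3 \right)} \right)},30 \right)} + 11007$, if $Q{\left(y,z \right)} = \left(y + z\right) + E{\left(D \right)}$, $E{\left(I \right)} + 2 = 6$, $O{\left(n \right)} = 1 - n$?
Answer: $\frac{55208}{5} \approx 11042.0$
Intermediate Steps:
$E{\left(I \right)} = 4$ ($E{\left(I \right)} = -2 + 6 = 4$)
$b{\left(A,j \right)} = \frac{A}{8 + A}$
$Q{\left(y,z \right)} = 4 + y + z$ ($Q{\left(y,z \right)} = \left(y + z\right) + 4 = 4 + y + z$)
$Q{\left(b{\left(12,O{\left(3 \right)} \right)},30 \right)} + 11007 = \left(4 + \frac{12}{8 + 12} + 30\right) + 11007 = \left(4 + \frac{12}{20} + 30\right) + 11007 = \left(4 + 12 \cdot \frac{1}{20} + 30\right) + 11007 = \left(4 + \frac{3}{5} + 30\right) + 11007 = \frac{173}{5} + 11007 = \frac{55208}{5}$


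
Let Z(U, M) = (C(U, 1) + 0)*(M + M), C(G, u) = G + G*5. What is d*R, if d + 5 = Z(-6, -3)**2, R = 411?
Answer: 19173561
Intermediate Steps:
C(G, u) = 6*G (C(G, u) = G + 5*G = 6*G)
Z(U, M) = 12*M*U (Z(U, M) = (6*U + 0)*(M + M) = (6*U)*(2*M) = 12*M*U)
d = 46651 (d = -5 + (12*(-3)*(-6))**2 = -5 + 216**2 = -5 + 46656 = 46651)
d*R = 46651*411 = 19173561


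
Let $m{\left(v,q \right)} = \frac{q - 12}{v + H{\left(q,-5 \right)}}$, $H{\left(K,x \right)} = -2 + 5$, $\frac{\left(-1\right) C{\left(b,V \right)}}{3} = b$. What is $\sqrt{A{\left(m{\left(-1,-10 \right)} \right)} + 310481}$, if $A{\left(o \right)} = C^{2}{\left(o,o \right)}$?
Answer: $\sqrt{311570} \approx 558.18$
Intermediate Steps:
$C{\left(b,V \right)} = - 3 b$
$H{\left(K,x \right)} = 3$
$m{\left(v,q \right)} = \frac{-12 + q}{3 + v}$ ($m{\left(v,q \right)} = \frac{q - 12}{v + 3} = \frac{-12 + q}{3 + v}$)
$A{\left(o \right)} = 9 o^{2}$ ($A{\left(o \right)} = \left(- 3 o\right)^{2} = 9 o^{2}$)
$\sqrt{A{\left(m{\left(-1,-10 \right)} \right)} + 310481} = \sqrt{9 \left(\frac{-12 - 10}{3 - 1}\right)^{2} + 310481} = \sqrt{9 \left(\frac{1}{2} \left(-22\right)\right)^{2} + 310481} = \sqrt{9 \left(-11\right)^{2} + 310481} = \sqrt{9 \cdot 121 + 310481} = \sqrt{1089 + 310481} = \sqrt{311570}$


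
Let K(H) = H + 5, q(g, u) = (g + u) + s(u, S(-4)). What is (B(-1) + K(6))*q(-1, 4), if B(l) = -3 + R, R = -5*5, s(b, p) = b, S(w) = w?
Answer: -119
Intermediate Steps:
R = -25
q(g, u) = g + 2*u (q(g, u) = (g + u) + u = g + 2*u)
K(H) = 5 + H
B(l) = -28 (B(l) = -3 - 25 = -28)
(B(-1) + K(6))*q(-1, 4) = (-28 + (5 + 6))*(-1 + 2*4) = (-28 + 11)*(-1 + 8) = -17*7 = -119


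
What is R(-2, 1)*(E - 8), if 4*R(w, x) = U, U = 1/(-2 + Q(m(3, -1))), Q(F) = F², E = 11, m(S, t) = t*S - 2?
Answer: 3/92 ≈ 0.032609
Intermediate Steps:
m(S, t) = -2 + S*t (m(S, t) = S*t - 2 = -2 + S*t)
U = 1/23 (U = 1/(-2 + (-2 + 3*(-1))²) = 1/(-2 + (-2 - 3)²) = 1/(-2 + (-5)²) = 1/(-2 + 25) = 1/23 ≈ 0.043478)
R(w, x) = 1/92 (R(w, x) = (¼)*(1/23) = 1/92)
R(-2, 1)*(E - 8) = (11 - 8)/92 = (1/92)*3 = 3/92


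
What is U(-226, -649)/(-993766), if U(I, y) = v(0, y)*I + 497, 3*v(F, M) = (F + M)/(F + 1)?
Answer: -148165/2981298 ≈ -0.049698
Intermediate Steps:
v(F, M) = (F + M)/(3*(1 + F)) (v(F, M) = ((F + M)/(F + 1))/3 = ((F + M)/(1 + F))/3 = (F + M)/(3*(1 + F)))
U(I, y) = 497 + I*y/3 (U(I, y) = ((0 + y)/(3*(1 + 0)))*I + 497 = ((1/3)*y/1)*I + 497 = ((1/3)*1*y)*I + 497 = (y/3)*I + 497 = I*y/3 + 497 = 497 + I*y/3)
U(-226, -649)/(-993766) = (497 + (1/3)*(-226)*(-649))/(-993766) = (497 + 146674/3)*(-1/993766) = (148165/3)*(-1/993766) = -148165/2981298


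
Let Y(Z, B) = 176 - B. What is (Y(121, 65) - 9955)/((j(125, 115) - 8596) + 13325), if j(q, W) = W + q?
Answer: -9844/4969 ≈ -1.9811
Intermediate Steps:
(Y(121, 65) - 9955)/((j(125, 115) - 8596) + 13325) = ((176 - 1*65) - 9955)/(((115 + 125) - 8596) + 13325) = ((176 - 65) - 9955)/((240 - 8596) + 13325) = (111 - 9955)/(-8356 + 13325) = -9844/4969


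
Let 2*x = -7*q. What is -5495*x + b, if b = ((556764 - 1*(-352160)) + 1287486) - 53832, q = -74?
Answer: 719373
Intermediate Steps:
x = 259 (x = (-7*(-74))/2 = (½)*518 = 259)
b = 2142578 (b = ((556764 + 352160) + 1287486) - 53832 = (908924 + 1287486) - 53832 = 2196410 - 53832 = 2142578)
-5495*x + b = -5495*259 + 2142578 = -1423205 + 2142578 = 719373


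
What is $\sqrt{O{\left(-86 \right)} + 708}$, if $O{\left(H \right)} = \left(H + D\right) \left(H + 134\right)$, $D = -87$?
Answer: $6 i \sqrt{211} \approx 87.155 i$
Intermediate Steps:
$O{\left(H \right)} = \left(-87 + H\right) \left(134 + H\right)$ ($O{\left(H \right)} = \left(H - 87\right) \left(H + 134\right) = \left(-87 + H\right) \left(134 + H\right)$)
$\sqrt{O{\left(-86 \right)} + 708} = \sqrt{\left(-11658 + \left(-86\right)^{2} + 47 \left(-86\right)\right) + 708} = \sqrt{\left(-11658 + 7396 - 4042\right) + 708} = \sqrt{-8304 + 708} = \sqrt{-7596} = 6 i \sqrt{211}$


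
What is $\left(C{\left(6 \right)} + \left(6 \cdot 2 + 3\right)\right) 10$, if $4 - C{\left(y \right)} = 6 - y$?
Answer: $190$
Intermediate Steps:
$C{\left(y \right)} = -2 + y$ ($C{\left(y \right)} = 4 - \left(6 - y\right) = 4 + \left(-6 + y\right) = -2 + y$)
$\left(C{\left(6 \right)} + \left(6 \cdot 2 + 3\right)\right) 10 = \left(\left(-2 + 6\right) + \left(6 \cdot 2 + 3\right)\right) 10 = \left(4 + \left(12 + 3\right)\right) 10 = \left(4 + 15\right) 10 = 19 \cdot 10 = 190$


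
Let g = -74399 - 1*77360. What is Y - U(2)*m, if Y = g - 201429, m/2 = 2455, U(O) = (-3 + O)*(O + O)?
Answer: -333548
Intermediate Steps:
g = -151759 (g = -74399 - 77360 = -151759)
U(O) = 2*O*(-3 + O) (U(O) = (-3 + O)*(2*O) = 2*O*(-3 + O))
m = 4910 (m = 2*2455 = 4910)
Y = -353188 (Y = -151759 - 201429 = -353188)
Y - U(2)*m = -353188 - 2*2*(-3 + 2)*4910 = -353188 - 2*2*(-1)*4910 = -353188 - (-4)*4910 = -353188 - 1*(-19640) = -353188 + 19640 = -333548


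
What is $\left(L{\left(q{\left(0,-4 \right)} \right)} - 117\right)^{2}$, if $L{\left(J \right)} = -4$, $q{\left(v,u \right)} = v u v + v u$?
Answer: $14641$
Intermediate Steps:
$q{\left(v,u \right)} = u v + u v^{2}$ ($q{\left(v,u \right)} = u v v + u v = u v^{2} + u v = u v + u v^{2}$)
$\left(L{\left(q{\left(0,-4 \right)} \right)} - 117\right)^{2} = \left(-4 - 117\right)^{2} = \left(-121\right)^{2} = 14641$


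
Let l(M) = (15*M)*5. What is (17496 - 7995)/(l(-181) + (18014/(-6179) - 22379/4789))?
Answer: -93715428577/133975169904 ≈ -0.69950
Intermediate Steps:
l(M) = 75*M
(17496 - 7995)/(l(-181) + (18014/(-6179) - 22379/4789)) = (17496 - 7995)/(75*(-181) + (18014/(-6179) - 22379/4789)) = 9501/(-13575 + (18014*(-1/6179) - 22379*1/4789)) = 9501/(-13575 + (-18014/6179 - 22379/4789)) = 9501/(-13575 - 224548887/29591231) = 9501/(-401925509712/29591231) = 9501*(-29591231/401925509712) = -93715428577/133975169904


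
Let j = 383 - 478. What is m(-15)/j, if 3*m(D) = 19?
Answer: -1/15 ≈ -0.066667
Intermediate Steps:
j = -95
m(D) = 19/3 (m(D) = (1/3)*19 = 19/3)
m(-15)/j = (19/3)/(-95) = (19/3)*(-1/95) = -1/15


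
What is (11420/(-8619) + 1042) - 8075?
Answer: -60628847/8619 ≈ -7034.3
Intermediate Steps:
(11420/(-8619) + 1042) - 8075 = (11420*(-1/8619) + 1042) - 8075 = (-11420/8619 + 1042) - 8075 = 8969578/8619 - 8075 = -60628847/8619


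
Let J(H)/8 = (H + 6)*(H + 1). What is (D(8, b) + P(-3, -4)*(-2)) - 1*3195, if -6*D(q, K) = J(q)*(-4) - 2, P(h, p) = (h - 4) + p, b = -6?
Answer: -7502/3 ≈ -2500.7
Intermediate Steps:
J(H) = 8*(1 + H)*(6 + H) (J(H) = 8*((H + 6)*(H + 1)) = 8*((6 + H)*(1 + H)) = 8*((1 + H)*(6 + H)) = 8*(1 + H)*(6 + H))
P(h, p) = -4 + h + p (P(h, p) = (-4 + h) + p = -4 + h + p)
D(q, K) = 97/3 + 16*q**2/3 + 112*q/3 (D(q, K) = -((48 + 8*q**2 + 56*q)*(-4) - 2)/6 = -((-192 - 224*q - 32*q**2) - 2)/6 = -(-194 - 224*q - 32*q**2)/6 = 97/3 + 16*q**2/3 + 112*q/3)
(D(8, b) + P(-3, -4)*(-2)) - 1*3195 = ((97/3 + (16/3)*8**2 + (112/3)*8) + (-4 - 3 - 4)*(-2)) - 1*3195 = ((97/3 + (16/3)*64 + 896/3) - 11*(-2)) - 3195 = ((97/3 + 1024/3 + 896/3) + 22) - 3195 = (2017/3 + 22) - 3195 = 2083/3 - 3195 = -7502/3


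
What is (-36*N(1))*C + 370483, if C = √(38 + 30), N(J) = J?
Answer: 370483 - 72*√17 ≈ 3.7019e+5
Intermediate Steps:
C = 2*√17 (C = √68 = 2*√17 ≈ 8.2462)
(-36*N(1))*C + 370483 = (-36*1)*(2*√17) + 370483 = -72*√17 + 370483 = 370483 - 72*√17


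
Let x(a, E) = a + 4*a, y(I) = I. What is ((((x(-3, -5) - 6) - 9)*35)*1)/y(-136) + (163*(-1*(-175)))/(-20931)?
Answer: 9049075/1423308 ≈ 6.3578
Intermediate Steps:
x(a, E) = 5*a
((((x(-3, -5) - 6) - 9)*35)*1)/y(-136) + (163*(-1*(-175)))/(-20931) = ((((5*(-3) - 6) - 9)*35)*1)/(-136) + (163*(-1*(-175)))/(-20931) = ((((-15 - 6) - 9)*35)*1)*(-1/136) + (163*175)*(-1/20931) = (((-21 - 9)*35)*1)*(-1/136) + 28525*(-1/20931) = (-30*35*1)*(-1/136) - 28525/20931 = -1050*1*(-1/136) - 28525/20931 = -1050*(-1/136) - 28525/20931 = 525/68 - 28525/20931 = 9049075/1423308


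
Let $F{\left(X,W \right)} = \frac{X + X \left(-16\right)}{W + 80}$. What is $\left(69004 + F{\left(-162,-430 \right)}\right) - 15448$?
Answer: $\frac{1874217}{35} \approx 53549.0$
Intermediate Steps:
$F{\left(X,W \right)} = - \frac{15 X}{80 + W}$ ($F{\left(X,W \right)} = \frac{X - 16 X}{80 + W} = \frac{\left(-15\right) X}{80 + W} = - \frac{15 X}{80 + W}$)
$\left(69004 + F{\left(-162,-430 \right)}\right) - 15448 = \left(69004 - - \frac{2430}{80 - 430}\right) - 15448 = \left(69004 - - \frac{2430}{-350}\right) - 15448 = \left(69004 - \left(-2430\right) \left(- \frac{1}{350}\right)\right) - 15448 = \left(69004 - \frac{243}{35}\right) - 15448 = \frac{2414897}{35} - 15448 = \frac{1874217}{35}$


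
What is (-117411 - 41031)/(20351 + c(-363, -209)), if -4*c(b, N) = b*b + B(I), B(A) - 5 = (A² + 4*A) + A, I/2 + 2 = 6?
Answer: 316884/25237 ≈ 12.556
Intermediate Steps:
I = 8 (I = -4 + 2*6 = -4 + 12 = 8)
B(A) = 5 + A² + 5*A (B(A) = 5 + ((A² + 4*A) + A) = 5 + (A² + 5*A) = 5 + A² + 5*A)
c(b, N) = -109/4 - b²/4 (c(b, N) = -(b*b + (5 + 8² + 5*8))/4 = -(b² + (5 + 64 + 40))/4 = -(b² + 109)/4 = -(109 + b²)/4 = -109/4 - b²/4)
(-117411 - 41031)/(20351 + c(-363, -209)) = (-117411 - 41031)/(20351 + (-109/4 - ¼*(-363)²)) = -158442/(20351 + (-109/4 - ¼*131769)) = -158442/(20351 + (-109/4 - 131769/4)) = -158442/(20351 - 65939/2) = -158442/(-25237/2) = -158442*(-2/25237) = 316884/25237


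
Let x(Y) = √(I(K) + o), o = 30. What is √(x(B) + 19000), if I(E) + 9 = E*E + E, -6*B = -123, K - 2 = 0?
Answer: √(19000 + 3*√3) ≈ 137.86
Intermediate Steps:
K = 2 (K = 2 + 0 = 2)
B = 41/2 (B = -⅙*(-123) = 41/2 ≈ 20.500)
I(E) = -9 + E + E² (I(E) = -9 + (E*E + E) = -9 + (E² + E) = -9 + (E + E²) = -9 + E + E²)
x(Y) = 3*√3 (x(Y) = √((-9 + 2 + 2²) + 30) = √((-9 + 2 + 4) + 30) = √(-3 + 30) = √27 = 3*√3)
√(x(B) + 19000) = √(3*√3 + 19000) = √(19000 + 3*√3)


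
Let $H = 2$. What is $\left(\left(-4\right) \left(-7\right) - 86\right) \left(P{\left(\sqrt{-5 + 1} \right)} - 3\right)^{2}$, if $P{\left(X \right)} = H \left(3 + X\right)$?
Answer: $406 - 1392 i \approx 406.0 - 1392.0 i$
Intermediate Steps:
$P{\left(X \right)} = 6 + 2 X$ ($P{\left(X \right)} = 2 \left(3 + X\right) = 6 + 2 X$)
$\left(\left(-4\right) \left(-7\right) - 86\right) \left(P{\left(\sqrt{-5 + 1} \right)} - 3\right)^{2} = \left(\left(-4\right) \left(-7\right) - 86\right) \left(\left(6 + 2 \sqrt{-5 + 1}\right) - 3\right)^{2} = \left(28 - 86\right) \left(\left(6 + 2 \sqrt{-4}\right) - 3\right)^{2} = - 58 \left(\left(6 + 2 \cdot 2 i\right) - 3\right)^{2} = - 58 \left(\left(6 + 4 i\right) - 3\right)^{2} = - 58 \left(3 + 4 i\right)^{2}$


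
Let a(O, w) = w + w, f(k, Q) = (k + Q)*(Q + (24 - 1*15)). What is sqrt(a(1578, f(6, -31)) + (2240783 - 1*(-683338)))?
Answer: 13*sqrt(17309) ≈ 1710.3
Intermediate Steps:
f(k, Q) = (9 + Q)*(Q + k) (f(k, Q) = (Q + k)*(Q + (24 - 15)) = (Q + k)*(Q + 9) = (Q + k)*(9 + Q) = (9 + Q)*(Q + k))
a(O, w) = 2*w
sqrt(a(1578, f(6, -31)) + (2240783 - 1*(-683338))) = sqrt(2*((-31)**2 + 9*(-31) + 9*6 - 31*6) + (2240783 - 1*(-683338))) = sqrt(2*(961 - 279 + 54 - 186) + (2240783 + 683338)) = sqrt(2*550 + 2924121) = sqrt(1100 + 2924121) = sqrt(2925221) = 13*sqrt(17309)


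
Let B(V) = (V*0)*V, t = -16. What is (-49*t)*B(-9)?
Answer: 0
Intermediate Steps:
B(V) = 0 (B(V) = 0*V = 0)
(-49*t)*B(-9) = -49*(-16)*0 = 784*0 = 0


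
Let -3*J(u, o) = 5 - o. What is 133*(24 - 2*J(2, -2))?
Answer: 11438/3 ≈ 3812.7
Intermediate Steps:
J(u, o) = -5/3 + o/3 (J(u, o) = -(5 - o)/3 = -5/3 + o/3)
133*(24 - 2*J(2, -2)) = 133*(24 - 2*(-5/3 + (1/3)*(-2))) = 133*(24 - 2*(-5/3 - 2/3)) = 133*(24 - 2*(-7/3)) = 133*(24 + 14/3) = 133*(86/3) = 11438/3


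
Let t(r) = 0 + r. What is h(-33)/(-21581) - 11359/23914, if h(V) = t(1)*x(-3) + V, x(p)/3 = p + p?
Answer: -243918965/516088034 ≈ -0.47263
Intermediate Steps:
x(p) = 6*p (x(p) = 3*(p + p) = 3*(2*p) = 6*p)
t(r) = r
h(V) = -18 + V (h(V) = 1*(6*(-3)) + V = 1*(-18) + V = -18 + V)
h(-33)/(-21581) - 11359/23914 = (-18 - 33)/(-21581) - 11359/23914 = -51*(-1/21581) - 11359*1/23914 = 51/21581 - 11359/23914 = -243918965/516088034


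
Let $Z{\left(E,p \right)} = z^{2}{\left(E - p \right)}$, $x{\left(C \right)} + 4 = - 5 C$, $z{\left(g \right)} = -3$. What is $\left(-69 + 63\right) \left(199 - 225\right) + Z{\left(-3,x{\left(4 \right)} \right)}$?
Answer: $165$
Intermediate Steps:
$x{\left(C \right)} = -4 - 5 C$
$Z{\left(E,p \right)} = 9$ ($Z{\left(E,p \right)} = \left(-3\right)^{2} = 9$)
$\left(-69 + 63\right) \left(199 - 225\right) + Z{\left(-3,x{\left(4 \right)} \right)} = \left(-69 + 63\right) \left(199 - 225\right) + 9 = \left(-6\right) \left(-26\right) + 9 = 156 + 9 = 165$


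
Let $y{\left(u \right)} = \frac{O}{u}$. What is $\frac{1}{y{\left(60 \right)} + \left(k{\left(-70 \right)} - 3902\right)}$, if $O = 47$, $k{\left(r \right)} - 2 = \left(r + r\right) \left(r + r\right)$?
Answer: $\frac{60}{942047} \approx 6.3691 \cdot 10^{-5}$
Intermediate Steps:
$k{\left(r \right)} = 2 + 4 r^{2}$ ($k{\left(r \right)} = 2 + \left(r + r\right) \left(r + r\right) = 2 + 2 r 2 r = 2 + 4 r^{2}$)
$y{\left(u \right)} = \frac{47}{u}$
$\frac{1}{y{\left(60 \right)} + \left(k{\left(-70 \right)} - 3902\right)} = \frac{1}{\frac{47}{60} + \left(\left(2 + 4 \left(-70\right)^{2}\right) - 3902\right)} = \frac{1}{47 \cdot \frac{1}{60} + \left(\left(2 + 4 \cdot 4900\right) - 3902\right)} = \frac{1}{\frac{47}{60} + \left(\left(2 + 19600\right) - 3902\right)} = \frac{1}{\frac{47}{60} + \left(19602 - 3902\right)} = \frac{1}{\frac{47}{60} + 15700} = \frac{1}{\frac{942047}{60}} = \frac{60}{942047}$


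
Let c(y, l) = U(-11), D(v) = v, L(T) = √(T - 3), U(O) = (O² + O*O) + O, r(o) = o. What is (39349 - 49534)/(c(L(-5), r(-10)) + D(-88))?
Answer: -10185/143 ≈ -71.224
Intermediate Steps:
U(O) = O + 2*O² (U(O) = (O² + O²) + O = 2*O² + O = O + 2*O²)
L(T) = √(-3 + T)
c(y, l) = 231 (c(y, l) = -11*(1 + 2*(-11)) = -11*(1 - 22) = -11*(-21) = 231)
(39349 - 49534)/(c(L(-5), r(-10)) + D(-88)) = (39349 - 49534)/(231 - 88) = -10185/143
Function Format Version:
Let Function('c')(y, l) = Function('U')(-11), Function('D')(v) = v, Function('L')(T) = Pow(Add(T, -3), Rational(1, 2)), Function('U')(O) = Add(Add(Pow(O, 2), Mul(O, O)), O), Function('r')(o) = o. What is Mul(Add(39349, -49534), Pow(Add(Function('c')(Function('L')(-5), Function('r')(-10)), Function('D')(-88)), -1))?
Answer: Rational(-10185, 143) ≈ -71.224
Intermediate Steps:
Function('U')(O) = Add(O, Mul(2, Pow(O, 2))) (Function('U')(O) = Add(Add(Pow(O, 2), Pow(O, 2)), O) = Add(Mul(2, Pow(O, 2)), O) = Add(O, Mul(2, Pow(O, 2))))
Function('L')(T) = Pow(Add(-3, T), Rational(1, 2))
Function('c')(y, l) = 231 (Function('c')(y, l) = Mul(-11, Add(1, Mul(2, -11))) = Mul(-11, Add(1, -22)) = Mul(-11, -21) = 231)
Mul(Add(39349, -49534), Pow(Add(Function('c')(Function('L')(-5), Function('r')(-10)), Function('D')(-88)), -1)) = Mul(Add(39349, -49534), Pow(Add(231, -88), -1)) = Mul(-10185, Pow(143, -1)) = Mul(-10185, Rational(1, 143)) = Rational(-10185, 143)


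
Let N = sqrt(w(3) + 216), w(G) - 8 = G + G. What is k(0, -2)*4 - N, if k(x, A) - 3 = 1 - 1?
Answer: 12 - sqrt(230) ≈ -3.1658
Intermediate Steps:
k(x, A) = 3 (k(x, A) = 3 + (1 - 1) = 3 + 0 = 3)
w(G) = 8 + 2*G (w(G) = 8 + (G + G) = 8 + 2*G)
N = sqrt(230) (N = sqrt((8 + 2*3) + 216) = sqrt((8 + 6) + 216) = sqrt(14 + 216) = sqrt(230) ≈ 15.166)
k(0, -2)*4 - N = 3*4 - sqrt(230) = 12 - sqrt(230)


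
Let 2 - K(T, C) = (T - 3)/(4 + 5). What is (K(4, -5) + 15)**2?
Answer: 23104/81 ≈ 285.23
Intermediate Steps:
K(T, C) = 7/3 - T/9 (K(T, C) = 2 - (T - 3)/(4 + 5) = 2 - (-3 + T)/9 = 2 - (-1/3 + T/9) = 2 + (1/3 - T/9) = 7/3 - T/9)
(K(4, -5) + 15)**2 = ((7/3 - 1/9*4) + 15)**2 = ((7/3 - 4/9) + 15)**2 = (17/9 + 15)**2 = (152/9)**2 = 23104/81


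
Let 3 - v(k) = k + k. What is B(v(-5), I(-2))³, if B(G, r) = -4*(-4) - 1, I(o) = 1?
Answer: 3375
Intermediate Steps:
v(k) = 3 - 2*k (v(k) = 3 - (k + k) = 3 - 2*k)
B(G, r) = 15 (B(G, r) = 16 - 1 = 15)
B(v(-5), I(-2))³ = 15³ = 3375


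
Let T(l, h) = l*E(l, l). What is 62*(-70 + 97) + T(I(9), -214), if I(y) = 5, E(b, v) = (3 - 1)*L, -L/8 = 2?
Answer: 1514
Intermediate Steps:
L = -16 (L = -8*2 = -16)
E(b, v) = -32 (E(b, v) = (3 - 1)*(-16) = 2*(-16) = -32)
T(l, h) = -32*l (T(l, h) = l*(-32) = -32*l)
62*(-70 + 97) + T(I(9), -214) = 62*(-70 + 97) - 32*5 = 62*27 - 160 = 1674 - 160 = 1514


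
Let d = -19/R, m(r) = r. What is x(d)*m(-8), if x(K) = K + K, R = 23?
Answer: 304/23 ≈ 13.217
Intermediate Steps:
d = -19/23 ≈ -0.82609
x(K) = 2*K
x(d)*m(-8) = (2*(-19/23))*(-8) = -38/23*(-8) = 304/23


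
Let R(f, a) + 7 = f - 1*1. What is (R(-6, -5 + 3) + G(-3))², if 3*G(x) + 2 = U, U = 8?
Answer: 144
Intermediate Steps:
G(x) = 2 (G(x) = -⅔ + (⅓)*8 = -⅔ + 8/3 = 2)
R(f, a) = -8 + f (R(f, a) = -7 + (f - 1*1) = -7 + (f - 1) = -7 + (-1 + f) = -8 + f)
(R(-6, -5 + 3) + G(-3))² = ((-8 - 6) + 2)² = (-14 + 2)² = (-12)² = 144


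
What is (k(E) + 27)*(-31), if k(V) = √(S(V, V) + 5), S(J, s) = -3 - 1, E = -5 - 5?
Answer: -868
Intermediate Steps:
E = -10
S(J, s) = -4
k(V) = 1 (k(V) = √(-4 + 5) = √1 = 1)
(k(E) + 27)*(-31) = (1 + 27)*(-31) = 28*(-31) = -868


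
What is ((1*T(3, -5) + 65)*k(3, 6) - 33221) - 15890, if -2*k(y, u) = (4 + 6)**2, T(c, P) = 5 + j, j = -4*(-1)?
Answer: -52811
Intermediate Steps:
j = 4 (j = -1*(-4) = 4)
T(c, P) = 9 (T(c, P) = 5 + 4 = 9)
k(y, u) = -50 (k(y, u) = -(4 + 6)**2/2 = -1/2*10**2 = -1/2*100 = -50)
((1*T(3, -5) + 65)*k(3, 6) - 33221) - 15890 = ((1*9 + 65)*(-50) - 33221) - 15890 = ((9 + 65)*(-50) - 33221) - 15890 = (74*(-50) - 33221) - 15890 = (-3700 - 33221) - 15890 = -36921 - 15890 = -52811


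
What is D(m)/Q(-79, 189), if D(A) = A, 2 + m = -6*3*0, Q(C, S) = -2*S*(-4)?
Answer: -1/756 ≈ -0.0013228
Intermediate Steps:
Q(C, S) = 8*S
m = -2 (m = -2 - 6*3*0 = -2 - 18*0 = -2 + 0 = -2)
D(m)/Q(-79, 189) = -2/(8*189) = -2/1512 = -2*1/1512 = -1/756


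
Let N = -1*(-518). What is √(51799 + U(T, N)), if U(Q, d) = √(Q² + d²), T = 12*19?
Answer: √(51799 + 2*√80077) ≈ 228.83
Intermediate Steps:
N = 518
T = 228
√(51799 + U(T, N)) = √(51799 + √(228² + 518²)) = √(51799 + √(51984 + 268324)) = √(51799 + √320308) = √(51799 + 2*√80077)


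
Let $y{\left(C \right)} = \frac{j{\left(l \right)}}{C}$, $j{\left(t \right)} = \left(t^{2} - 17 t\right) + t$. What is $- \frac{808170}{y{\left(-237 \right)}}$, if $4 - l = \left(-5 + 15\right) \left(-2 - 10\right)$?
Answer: $\frac{343255}{24} \approx 14302.0$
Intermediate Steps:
$l = 124$ ($l = 4 - \left(-5 + 15\right) \left(-2 - 10\right) = 4 - 10 \left(-12\right) = 4 - -120 = 4 + 120 = 124$)
$j{\left(t \right)} = t^{2} - 16 t$
$y{\left(C \right)} = \frac{13392}{C}$ ($y{\left(C \right)} = \frac{124 \left(-16 + 124\right)}{C} = \frac{124 \cdot 108}{C} = \frac{13392}{C}$)
$- \frac{808170}{y{\left(-237 \right)}} = - \frac{808170}{13392 \frac{1}{-237}} = - \frac{808170}{13392 \left(- \frac{1}{237}\right)} = - \frac{808170}{- \frac{4464}{79}} = \left(-808170\right) \left(- \frac{79}{4464}\right) = \frac{343255}{24}$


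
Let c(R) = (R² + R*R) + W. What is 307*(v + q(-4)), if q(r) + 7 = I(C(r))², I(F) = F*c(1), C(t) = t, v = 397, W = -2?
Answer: 119730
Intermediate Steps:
c(R) = -2 + 2*R² (c(R) = (R² + R*R) - 2 = (R² + R²) - 2 = 2*R² - 2 = -2 + 2*R²)
I(F) = 0 (I(F) = F*(-2 + 2*1²) = F*(-2 + 2*1) = F*(-2 + 2) = F*0 = 0)
q(r) = -7 (q(r) = -7 + 0² = -7 + 0 = -7)
307*(v + q(-4)) = 307*(397 - 7) = 307*390 = 119730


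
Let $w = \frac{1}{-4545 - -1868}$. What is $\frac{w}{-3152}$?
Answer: $\frac{1}{8437904} \approx 1.1851 \cdot 10^{-7}$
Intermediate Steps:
$w = - \frac{1}{2677}$ ($w = \frac{1}{-4545 + \left(-1415 + 3283\right)} = \frac{1}{-4545 + 1868} = \frac{1}{-2677} = - \frac{1}{2677} \approx -0.00037355$)
$\frac{w}{-3152} = - \frac{1}{2677 \left(-3152\right)} = \left(- \frac{1}{2677}\right) \left(- \frac{1}{3152}\right) = \frac{1}{8437904}$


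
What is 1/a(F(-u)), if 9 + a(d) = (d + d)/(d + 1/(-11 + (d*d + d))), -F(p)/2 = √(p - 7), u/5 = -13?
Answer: -78937295/552557799 - 884*√58/552557799 ≈ -0.14287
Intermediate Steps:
u = -65 (u = 5*(-13) = -65)
F(p) = -2*√(-7 + p) (F(p) = -2*√(p - 7) = -2*√(-7 + p))
a(d) = -9 + 2*d/(d + 1/(-11 + d + d²)) (a(d) = -9 + (d + d)/(d + 1/(-11 + (d*d + d))) = -9 + (2*d)/(d + 1/(-11 + (d² + d))) = -9 + (2*d)/(d + 1/(-11 + (d + d²))) = -9 + (2*d)/(d + 1/(-11 + d + d²)) = -9 + 2*d/(d + 1/(-11 + d + d²)))
1/a(F(-u)) = 1/((-9 - 7*(-2*√(-7 - 1*(-65)))² - 7*(-8*(-7 - 1*(-65))^(3/2)) + 77*(-2*√(-7 - 1*(-65))))/(1 + (-2*√(-7 - 1*(-65)))² + (-2*√(-7 - 1*(-65)))³ - (-22)*√(-7 - 1*(-65)))) = 1/((-9 - 7*(-2*√(-7 + 65))² - 7*(-8*(-7 + 65)^(3/2)) + 77*(-2*√(-7 + 65)))/(1 + (-2*√(-7 + 65))² + (-2*√(-7 + 65))³ - (-22)*√(-7 + 65))) = 1/((-9 - 7*(-2*√58)² - 7*(-464*√58) + 77*(-2*√58))/(1 + (-2*√58)² + (-2*√58)³ - (-22)*√58)) = 1/((-9 - 7*232 - (-3248)*√58 - 154*√58)/(1 + 232 - 464*√58 + 22*√58)) = 1/((-9 - 1624 + 3248*√58 - 154*√58)/(233 - 442*√58)) = 1/((-1633 + 3094*√58)/(233 - 442*√58)) = (233 - 442*√58)/(-1633 + 3094*√58)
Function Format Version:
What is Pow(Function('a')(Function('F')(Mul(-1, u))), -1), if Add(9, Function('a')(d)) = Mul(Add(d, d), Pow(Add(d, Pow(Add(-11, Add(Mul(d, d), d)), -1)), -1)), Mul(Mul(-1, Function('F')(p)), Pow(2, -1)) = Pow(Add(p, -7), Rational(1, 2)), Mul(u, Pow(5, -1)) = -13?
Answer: Add(Rational(-78937295, 552557799), Mul(Rational(-884, 552557799), Pow(58, Rational(1, 2)))) ≈ -0.14287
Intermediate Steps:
u = -65 (u = Mul(5, -13) = -65)
Function('F')(p) = Mul(-2, Pow(Add(-7, p), Rational(1, 2))) (Function('F')(p) = Mul(-2, Pow(Add(p, -7), Rational(1, 2))) = Mul(-2, Pow(Add(-7, p), Rational(1, 2))))
Function('a')(d) = Add(-9, Mul(2, d, Pow(Add(d, Pow(Add(-11, d, Pow(d, 2)), -1)), -1))) (Function('a')(d) = Add(-9, Mul(Add(d, d), Pow(Add(d, Pow(Add(-11, Add(Mul(d, d), d)), -1)), -1))) = Add(-9, Mul(Mul(2, d), Pow(Add(d, Pow(Add(-11, Add(Pow(d, 2), d)), -1)), -1))) = Add(-9, Mul(Mul(2, d), Pow(Add(d, Pow(Add(-11, Add(d, Pow(d, 2))), -1)), -1))) = Add(-9, Mul(Mul(2, d), Pow(Add(d, Pow(Add(-11, d, Pow(d, 2)), -1)), -1))) = Add(-9, Mul(2, d, Pow(Add(d, Pow(Add(-11, d, Pow(d, 2)), -1)), -1))))
Pow(Function('a')(Function('F')(Mul(-1, u))), -1) = Pow(Mul(Pow(Add(1, Pow(Mul(-2, Pow(Add(-7, Mul(-1, -65)), Rational(1, 2))), 2), Pow(Mul(-2, Pow(Add(-7, Mul(-1, -65)), Rational(1, 2))), 3), Mul(-11, Mul(-2, Pow(Add(-7, Mul(-1, -65)), Rational(1, 2))))), -1), Add(-9, Mul(-7, Pow(Mul(-2, Pow(Add(-7, Mul(-1, -65)), Rational(1, 2))), 2)), Mul(-7, Pow(Mul(-2, Pow(Add(-7, Mul(-1, -65)), Rational(1, 2))), 3)), Mul(77, Mul(-2, Pow(Add(-7, Mul(-1, -65)), Rational(1, 2)))))), -1) = Pow(Mul(Pow(Add(1, Pow(Mul(-2, Pow(Add(-7, 65), Rational(1, 2))), 2), Pow(Mul(-2, Pow(Add(-7, 65), Rational(1, 2))), 3), Mul(-11, Mul(-2, Pow(Add(-7, 65), Rational(1, 2))))), -1), Add(-9, Mul(-7, Pow(Mul(-2, Pow(Add(-7, 65), Rational(1, 2))), 2)), Mul(-7, Pow(Mul(-2, Pow(Add(-7, 65), Rational(1, 2))), 3)), Mul(77, Mul(-2, Pow(Add(-7, 65), Rational(1, 2)))))), -1) = Pow(Mul(Pow(Add(1, Pow(Mul(-2, Pow(58, Rational(1, 2))), 2), Pow(Mul(-2, Pow(58, Rational(1, 2))), 3), Mul(-11, Mul(-2, Pow(58, Rational(1, 2))))), -1), Add(-9, Mul(-7, Pow(Mul(-2, Pow(58, Rational(1, 2))), 2)), Mul(-7, Pow(Mul(-2, Pow(58, Rational(1, 2))), 3)), Mul(77, Mul(-2, Pow(58, Rational(1, 2)))))), -1) = Pow(Mul(Pow(Add(1, 232, Mul(-464, Pow(58, Rational(1, 2))), Mul(22, Pow(58, Rational(1, 2)))), -1), Add(-9, Mul(-7, 232), Mul(-7, Mul(-464, Pow(58, Rational(1, 2)))), Mul(-154, Pow(58, Rational(1, 2))))), -1) = Pow(Mul(Pow(Add(233, Mul(-442, Pow(58, Rational(1, 2)))), -1), Add(-9, -1624, Mul(3248, Pow(58, Rational(1, 2))), Mul(-154, Pow(58, Rational(1, 2))))), -1) = Pow(Mul(Pow(Add(233, Mul(-442, Pow(58, Rational(1, 2)))), -1), Add(-1633, Mul(3094, Pow(58, Rational(1, 2))))), -1) = Mul(Pow(Add(-1633, Mul(3094, Pow(58, Rational(1, 2)))), -1), Add(233, Mul(-442, Pow(58, Rational(1, 2)))))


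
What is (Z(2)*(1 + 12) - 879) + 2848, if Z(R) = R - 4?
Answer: 1943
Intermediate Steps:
Z(R) = -4 + R
(Z(2)*(1 + 12) - 879) + 2848 = ((-4 + 2)*(1 + 12) - 879) + 2848 = (-2*13 - 879) + 2848 = (-26 - 879) + 2848 = -905 + 2848 = 1943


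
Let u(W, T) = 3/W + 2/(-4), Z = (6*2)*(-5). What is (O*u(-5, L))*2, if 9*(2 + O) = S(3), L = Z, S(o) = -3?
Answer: 77/15 ≈ 5.1333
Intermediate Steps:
Z = -60 (Z = 12*(-5) = -60)
L = -60
u(W, T) = -½ + 3/W (u(W, T) = 3/W + 2*(-¼) = 3/W - ½ = -½ + 3/W)
O = -7/3 (O = -2 + (⅑)*(-3) = -2 - ⅓ = -7/3 ≈ -2.3333)
(O*u(-5, L))*2 = -7*(6 - 1*(-5))/(6*(-5))*2 = -7*(-1)*(6 + 5)/(6*5)*2 = -7*(-1)*11/(6*5)*2 = -7/3*(-11/10)*2 = (77/30)*2 = 77/15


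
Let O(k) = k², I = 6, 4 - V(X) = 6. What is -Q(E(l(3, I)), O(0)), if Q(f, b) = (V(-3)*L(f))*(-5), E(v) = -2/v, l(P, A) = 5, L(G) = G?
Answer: 4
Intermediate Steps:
V(X) = -2 (V(X) = 4 - 1*6 = 4 - 6 = -2)
Q(f, b) = 10*f (Q(f, b) = -2*f*(-5) = 10*f)
-Q(E(l(3, I)), O(0)) = -10*(-2/5) = -10*(-2*⅕) = -10*(-2)/5 = -1*(-4) = 4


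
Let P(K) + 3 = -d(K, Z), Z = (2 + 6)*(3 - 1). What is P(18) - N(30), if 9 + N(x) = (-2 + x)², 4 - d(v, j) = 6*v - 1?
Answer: -675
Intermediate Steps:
Z = 16 (Z = 8*2 = 16)
d(v, j) = 5 - 6*v (d(v, j) = 4 - (6*v - 1) = 4 - (-1 + 6*v) = 4 + (1 - 6*v) = 5 - 6*v)
N(x) = -9 + (-2 + x)²
P(K) = -8 + 6*K (P(K) = -3 - (5 - 6*K) = -3 + (-5 + 6*K) = -8 + 6*K)
P(18) - N(30) = (-8 + 6*18) - (-9 + (-2 + 30)²) = (-8 + 108) - (-9 + 28²) = 100 - (-9 + 784) = 100 - 1*775 = 100 - 775 = -675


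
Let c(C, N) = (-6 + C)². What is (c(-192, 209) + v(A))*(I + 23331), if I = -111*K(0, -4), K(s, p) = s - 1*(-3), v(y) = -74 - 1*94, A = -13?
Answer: 897749928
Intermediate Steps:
v(y) = -168 (v(y) = -74 - 94 = -168)
K(s, p) = 3 + s (K(s, p) = s + 3 = 3 + s)
I = -333 (I = -111*(3 + 0) = -111*3 = -333)
(c(-192, 209) + v(A))*(I + 23331) = ((-6 - 192)² - 168)*(-333 + 23331) = ((-198)² - 168)*22998 = (39204 - 168)*22998 = 39036*22998 = 897749928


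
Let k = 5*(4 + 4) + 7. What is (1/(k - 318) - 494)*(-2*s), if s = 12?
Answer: 3213000/271 ≈ 11856.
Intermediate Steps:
k = 47 (k = 5*8 + 7 = 40 + 7 = 47)
(1/(k - 318) - 494)*(-2*s) = (1/(47 - 318) - 494)*(-2*12) = (1/(-271) - 494)*(-24) = (-1/271 - 494)*(-24) = -133875/271*(-24) = 3213000/271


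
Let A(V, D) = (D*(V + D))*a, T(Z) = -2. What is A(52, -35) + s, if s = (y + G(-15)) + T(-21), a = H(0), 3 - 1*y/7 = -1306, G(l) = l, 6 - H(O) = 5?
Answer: 8551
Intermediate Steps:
H(O) = 1 (H(O) = 6 - 1*5 = 6 - 5 = 1)
y = 9163 (y = 21 - 7*(-1306) = 21 + 9142 = 9163)
a = 1
A(V, D) = D*(D + V) (A(V, D) = (D*(V + D))*1 = (D*(D + V))*1 = D*(D + V))
s = 9146 (s = (9163 - 15) - 2 = 9148 - 2 = 9146)
A(52, -35) + s = -35*(-35 + 52) + 9146 = -35*17 + 9146 = -595 + 9146 = 8551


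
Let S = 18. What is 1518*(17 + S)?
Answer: 53130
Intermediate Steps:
1518*(17 + S) = 1518*(17 + 18) = 1518*35 = 53130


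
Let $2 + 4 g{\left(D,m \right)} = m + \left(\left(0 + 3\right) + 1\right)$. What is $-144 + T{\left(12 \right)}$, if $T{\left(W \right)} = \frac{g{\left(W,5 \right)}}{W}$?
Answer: $- \frac{6905}{48} \approx -143.85$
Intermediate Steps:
$g{\left(D,m \right)} = \frac{1}{2} + \frac{m}{4}$ ($g{\left(D,m \right)} = - \frac{1}{2} + \frac{m + \left(\left(0 + 3\right) + 1\right)}{4} = - \frac{1}{2} + \frac{m + \left(3 + 1\right)}{4} = - \frac{1}{2} + \frac{m + 4}{4} = - \frac{1}{2} + \frac{4 + m}{4} = - \frac{1}{2} + \left(1 + \frac{m}{4}\right) = \frac{1}{2} + \frac{m}{4}$)
$T{\left(W \right)} = \frac{7}{4 W}$ ($T{\left(W \right)} = \frac{\frac{1}{2} + \frac{1}{4} \cdot 5}{W} = \frac{\frac{1}{2} + \frac{5}{4}}{W} = \frac{7}{4 W}$)
$-144 + T{\left(12 \right)} = -144 + \frac{7}{4 \cdot 12} = -144 + \frac{7}{4} \cdot \frac{1}{12} = -144 + \frac{7}{48} = - \frac{6905}{48}$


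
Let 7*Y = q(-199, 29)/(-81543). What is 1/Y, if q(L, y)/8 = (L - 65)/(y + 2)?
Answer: 536207/64 ≈ 8378.2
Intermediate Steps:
q(L, y) = 8*(-65 + L)/(2 + y) (q(L, y) = 8*((L - 65)/(y + 2)) = 8*((-65 + L)/(2 + y)) = 8*(-65 + L)/(2 + y))
Y = 64/536207 (Y = ((8*(-65 - 199)/(2 + 29))/(-81543))/7 = ((8*(-264)/31)*(-1/81543))/7 = ((8*(1/31)*(-264))*(-1/81543))/7 = (-2112/31*(-1/81543))/7 = (1/7)*(64/76601) = 64/536207 ≈ 0.00011936)
1/Y = 1/(64/536207) = 536207/64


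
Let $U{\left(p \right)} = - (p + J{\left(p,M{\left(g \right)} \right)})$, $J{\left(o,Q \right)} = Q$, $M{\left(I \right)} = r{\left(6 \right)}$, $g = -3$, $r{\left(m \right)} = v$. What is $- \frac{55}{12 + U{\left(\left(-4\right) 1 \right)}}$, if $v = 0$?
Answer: $- \frac{55}{16} \approx -3.4375$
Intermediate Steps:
$r{\left(m \right)} = 0$
$M{\left(I \right)} = 0$
$U{\left(p \right)} = - p$ ($U{\left(p \right)} = - (p + 0) = - p$)
$- \frac{55}{12 + U{\left(\left(-4\right) 1 \right)}} = - \frac{55}{12 - \left(-4\right) 1} = - \frac{55}{12 - -4} = - \frac{55}{12 + 4} = - \frac{55}{16}$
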